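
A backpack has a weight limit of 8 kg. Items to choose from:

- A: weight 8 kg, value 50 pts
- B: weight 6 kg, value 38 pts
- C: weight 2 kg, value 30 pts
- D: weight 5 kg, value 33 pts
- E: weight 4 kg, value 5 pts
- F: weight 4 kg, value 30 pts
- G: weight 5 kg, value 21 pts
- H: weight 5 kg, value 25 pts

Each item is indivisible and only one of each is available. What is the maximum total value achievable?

68 pts

Check high-value combinations within 8 kg:
- B+C: weight 6+2=8, value 38+30=68
- C+D: weight 2+5=7, value 30+33=63
- C+F: weight 2+4=6, value 30+30=60
Best: 68 pts.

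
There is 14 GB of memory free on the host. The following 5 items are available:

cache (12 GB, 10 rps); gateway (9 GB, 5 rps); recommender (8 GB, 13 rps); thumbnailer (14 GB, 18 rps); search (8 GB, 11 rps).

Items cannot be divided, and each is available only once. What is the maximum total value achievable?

This is a 0/1 knapsack; check combinations near the capacity.
- thumbnailer: memory 14, value 18
- recommender: memory 8, value 13
- search: memory 8, value 11
Best: 18 rps.

18 rps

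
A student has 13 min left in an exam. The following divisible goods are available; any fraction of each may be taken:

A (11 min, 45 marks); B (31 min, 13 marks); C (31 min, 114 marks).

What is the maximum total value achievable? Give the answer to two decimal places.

Take in order of value per unit:
- A (45/11 per unit): all 11 → value 45, running total 45.00
- C (114/31 per unit): 2 of 31 → value 2×114/31 = 7.3548, running total 52.35
Total 52.35.

52.35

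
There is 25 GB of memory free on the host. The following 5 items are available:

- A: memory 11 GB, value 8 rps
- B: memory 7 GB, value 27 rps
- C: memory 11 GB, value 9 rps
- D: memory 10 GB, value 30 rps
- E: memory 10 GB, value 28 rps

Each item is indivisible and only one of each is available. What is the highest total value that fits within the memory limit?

Check high-value combinations within 25 GB:
- D+E: memory 10+10=20, value 30+28=58
- B+D: memory 7+10=17, value 27+30=57
- B+E: memory 7+10=17, value 27+28=55
- C+D: memory 11+10=21, value 9+30=39
- A+D: memory 11+10=21, value 8+30=38
Best: 58 rps.

58 rps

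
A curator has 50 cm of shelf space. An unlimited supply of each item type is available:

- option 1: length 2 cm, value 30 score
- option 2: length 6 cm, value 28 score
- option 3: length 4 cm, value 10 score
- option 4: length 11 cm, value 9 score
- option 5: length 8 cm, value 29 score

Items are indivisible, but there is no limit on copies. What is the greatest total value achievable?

Best value-per-unit is option 1 at 30/2, and filling with it alone uses length 25×2=50. No mix of the others beats 25×30 = 750.

750 score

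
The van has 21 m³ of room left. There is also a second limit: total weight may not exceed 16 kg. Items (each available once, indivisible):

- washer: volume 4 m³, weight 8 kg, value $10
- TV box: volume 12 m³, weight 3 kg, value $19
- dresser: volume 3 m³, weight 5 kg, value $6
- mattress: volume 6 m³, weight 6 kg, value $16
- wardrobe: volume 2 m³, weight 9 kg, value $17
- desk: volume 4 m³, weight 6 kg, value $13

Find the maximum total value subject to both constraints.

$41

Feasible sets respecting both limits:
- TV box+dresser+mattress: volume 21, weight 14, value 41
- TV box+dresser+desk: volume 19, weight 14, value 38
- TV box+wardrobe: volume 14, weight 12, value 36
Best: $41.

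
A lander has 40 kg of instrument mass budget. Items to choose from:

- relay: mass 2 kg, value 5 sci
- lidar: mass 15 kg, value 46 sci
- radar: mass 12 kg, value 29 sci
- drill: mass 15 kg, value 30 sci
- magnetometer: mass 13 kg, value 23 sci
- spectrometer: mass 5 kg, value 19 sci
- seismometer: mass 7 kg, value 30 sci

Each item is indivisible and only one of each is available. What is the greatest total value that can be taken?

124 sci

This is a 0/1 knapsack; check combinations near the capacity.
- lidar+radar+spectrometer+seismometer: mass 15+12+5+7=39, value 46+29+19+30=124
- lidar+magnetometer+spectrometer+seismometer: mass 15+13+5+7=40, value 46+23+19+30=118
- relay+lidar+drill+seismometer: mass 2+15+15+7=39, value 5+46+30+30=111
Best: 124 sci.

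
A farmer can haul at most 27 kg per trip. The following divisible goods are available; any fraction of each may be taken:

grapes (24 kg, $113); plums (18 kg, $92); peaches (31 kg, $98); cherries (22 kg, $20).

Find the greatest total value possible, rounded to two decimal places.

Take in order of value per unit:
- plums (92/18 per unit): all 18 → value 92, running total 92.00
- grapes (113/24 per unit): 9 of 24 → value 9×113/24 = 42.3750, running total 134.38
Total 134.38.

134.38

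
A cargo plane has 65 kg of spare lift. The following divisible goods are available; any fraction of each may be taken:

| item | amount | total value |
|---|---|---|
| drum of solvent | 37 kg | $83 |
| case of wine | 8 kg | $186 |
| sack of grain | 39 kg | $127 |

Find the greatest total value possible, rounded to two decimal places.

353.38

Take in order of value per unit:
- case of wine (186/8 per unit): all 8 → value 186, running total 186.00
- sack of grain (127/39 per unit): all 39 → value 127, running total 313.00
- drum of solvent (83/37 per unit): 18 of 37 → value 18×83/37 = 40.3784, running total 353.38
Total 353.38.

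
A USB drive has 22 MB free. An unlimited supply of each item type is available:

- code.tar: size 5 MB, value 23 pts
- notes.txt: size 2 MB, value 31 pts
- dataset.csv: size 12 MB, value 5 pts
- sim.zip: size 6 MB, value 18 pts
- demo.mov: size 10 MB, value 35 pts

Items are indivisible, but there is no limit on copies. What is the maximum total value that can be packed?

Best value-per-unit is notes.txt at 31/2, and filling with it alone uses size 11×2=22. No mix of the others beats 11×31 = 341.

341 pts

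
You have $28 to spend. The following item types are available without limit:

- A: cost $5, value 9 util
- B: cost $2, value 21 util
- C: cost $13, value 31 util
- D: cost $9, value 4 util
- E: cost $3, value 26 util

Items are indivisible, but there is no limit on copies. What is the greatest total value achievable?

Best value-per-unit is B at 21/2, and filling with it alone uses cost 14×2=28. No mix of the others beats 14×21 = 294.

294 util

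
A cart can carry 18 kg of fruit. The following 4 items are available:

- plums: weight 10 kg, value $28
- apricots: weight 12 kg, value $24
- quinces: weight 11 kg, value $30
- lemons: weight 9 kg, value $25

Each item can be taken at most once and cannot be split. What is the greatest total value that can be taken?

This is a 0/1 knapsack; check combinations near the capacity.
- quinces: weight 11, value 30
- plums: weight 10, value 28
- lemons: weight 9, value 25
- apricots: weight 12, value 24
Best: $30.

$30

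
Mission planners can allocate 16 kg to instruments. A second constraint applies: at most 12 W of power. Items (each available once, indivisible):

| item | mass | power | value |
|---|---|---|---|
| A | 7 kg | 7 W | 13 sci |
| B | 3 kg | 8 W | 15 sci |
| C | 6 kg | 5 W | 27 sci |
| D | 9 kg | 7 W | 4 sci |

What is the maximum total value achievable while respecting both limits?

Feasible sets respecting both limits:
- A+C: mass 13, power 12, value 40
- C+D: mass 15, power 12, value 31
- C: mass 6, power 5, value 27
- B: mass 3, power 8, value 15
Best: 40 sci.

40 sci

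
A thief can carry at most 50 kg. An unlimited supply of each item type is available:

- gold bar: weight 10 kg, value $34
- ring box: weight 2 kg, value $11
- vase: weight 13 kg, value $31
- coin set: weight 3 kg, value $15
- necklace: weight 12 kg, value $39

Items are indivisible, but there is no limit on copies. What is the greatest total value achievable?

$275

Best value-per-unit is ring box at 11/2, and filling with it alone uses weight 25×2=50. No mix of the others beats 25×11 = 275.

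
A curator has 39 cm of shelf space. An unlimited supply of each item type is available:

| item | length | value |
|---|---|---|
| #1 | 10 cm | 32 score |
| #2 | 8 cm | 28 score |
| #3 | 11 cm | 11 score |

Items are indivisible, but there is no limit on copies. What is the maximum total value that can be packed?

124 score

Best value-per-unit is #2 at 28/8; filling with it alone gives 4×28 = 112.
Optimal mix: 3×#1 + 1×#2 → length 38, value 124.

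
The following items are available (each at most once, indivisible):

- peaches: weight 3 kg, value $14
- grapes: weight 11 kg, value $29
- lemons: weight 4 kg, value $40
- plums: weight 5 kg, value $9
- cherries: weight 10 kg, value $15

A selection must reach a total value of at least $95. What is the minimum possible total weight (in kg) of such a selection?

Subsets with value ≥ 95, sorted by total weight:
- peaches+grapes+lemons+cherries: weight 28, value 98
- peaches+grapes+lemons+plums+cherries: weight 33, value 107
Minimum weight: 28 kg.

28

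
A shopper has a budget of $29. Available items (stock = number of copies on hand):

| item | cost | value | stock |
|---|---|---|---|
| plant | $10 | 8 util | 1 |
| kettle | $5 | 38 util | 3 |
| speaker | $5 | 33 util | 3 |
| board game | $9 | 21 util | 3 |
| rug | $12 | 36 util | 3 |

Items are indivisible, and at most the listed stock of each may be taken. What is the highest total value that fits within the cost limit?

180 util

Best selections within cost 29 and stock limits:
- 3×kettle + 2×speaker: cost 25, value 180
- 2×kettle + 3×speaker: cost 25, value 175
- 3×kettle + 1×speaker + 1×board game: cost 29, value 168
- 2×kettle + 2×speaker + 1×board game: cost 29, value 163
Best: 180 util.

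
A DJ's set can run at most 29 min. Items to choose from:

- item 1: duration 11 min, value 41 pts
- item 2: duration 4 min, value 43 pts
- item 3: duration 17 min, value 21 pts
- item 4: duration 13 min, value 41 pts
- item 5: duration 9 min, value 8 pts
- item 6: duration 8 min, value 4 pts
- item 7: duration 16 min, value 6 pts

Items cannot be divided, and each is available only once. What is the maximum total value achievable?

125 pts

Check high-value combinations within 29 min:
- item 1+item 2+item 4: duration 11+4+13=28, value 41+43+41=125
- item 1+item 2+item 5: duration 11+4+9=24, value 41+43+8=92
- item 2+item 4+item 5: duration 4+13+9=26, value 43+41+8=92
- item 1+item 2+item 6: duration 11+4+8=23, value 41+43+4=88
- item 2+item 4+item 6: duration 4+13+8=25, value 43+41+4=88
Best: 125 pts.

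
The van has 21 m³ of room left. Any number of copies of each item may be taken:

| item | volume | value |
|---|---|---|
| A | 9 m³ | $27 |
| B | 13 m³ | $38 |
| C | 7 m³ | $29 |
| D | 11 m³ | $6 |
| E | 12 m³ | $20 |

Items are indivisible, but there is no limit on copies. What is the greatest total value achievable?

$87

Best value-per-unit is C at 29/7, and filling with it alone uses volume 3×7=21. No mix of the others beats 3×29 = 87.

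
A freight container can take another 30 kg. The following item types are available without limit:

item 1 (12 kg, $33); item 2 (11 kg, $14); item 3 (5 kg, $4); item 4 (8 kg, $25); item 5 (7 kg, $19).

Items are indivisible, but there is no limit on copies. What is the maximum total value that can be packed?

Best value-per-unit is item 4 at 25/8; filling with it alone gives 3×25 = 75.
Optimal mix: 2×item 4 + 2×item 5 → weight 30, value 88.

$88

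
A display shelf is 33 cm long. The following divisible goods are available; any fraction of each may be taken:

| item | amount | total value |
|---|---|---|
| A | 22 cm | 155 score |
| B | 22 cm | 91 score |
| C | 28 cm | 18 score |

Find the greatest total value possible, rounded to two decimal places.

200.50

Take in order of value per unit:
- A (155/22 per unit): all 22 → value 155, running total 155.00
- B (91/22 per unit): 11 of 22 → value 11×91/22 = 45.5000, running total 200.50
Total 200.50.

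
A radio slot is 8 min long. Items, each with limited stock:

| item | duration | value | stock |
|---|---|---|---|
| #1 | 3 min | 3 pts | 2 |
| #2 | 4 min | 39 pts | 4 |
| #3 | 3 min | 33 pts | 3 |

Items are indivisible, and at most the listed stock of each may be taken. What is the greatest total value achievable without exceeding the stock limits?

78 pts

Best selections within duration 8 and stock limits:
- 2×#2: duration 8, value 78
- 1×#2 + 1×#3: duration 7, value 72
Best: 78 pts.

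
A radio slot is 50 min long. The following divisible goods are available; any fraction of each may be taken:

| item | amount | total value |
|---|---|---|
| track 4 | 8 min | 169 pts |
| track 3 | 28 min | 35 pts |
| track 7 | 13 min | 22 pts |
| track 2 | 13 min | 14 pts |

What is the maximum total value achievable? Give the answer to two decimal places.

227.08

Take in order of value per unit:
- track 4 (169/8 per unit): all 8 → value 169, running total 169.00
- track 7 (22/13 per unit): all 13 → value 22, running total 191.00
- track 3 (35/28 per unit): all 28 → value 35, running total 226.00
- track 2 (14/13 per unit): 1 of 13 → value 1×14/13 = 1.0769, running total 227.08
Total 227.08.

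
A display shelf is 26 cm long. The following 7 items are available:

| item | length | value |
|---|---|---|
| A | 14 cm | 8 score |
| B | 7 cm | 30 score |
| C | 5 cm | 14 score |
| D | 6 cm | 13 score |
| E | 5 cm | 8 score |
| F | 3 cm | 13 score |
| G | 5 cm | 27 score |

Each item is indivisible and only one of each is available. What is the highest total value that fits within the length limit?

97 score

Check high-value combinations within 26 cm:
- B+C+D+F+G: length 7+5+6+3+5=26, value 30+14+13+13+27=97
- B+C+E+F+G: length 7+5+5+3+5=25, value 30+14+8+13+27=92
- B+D+E+F+G: length 7+6+5+3+5=26, value 30+13+8+13+27=91
Best: 97 score.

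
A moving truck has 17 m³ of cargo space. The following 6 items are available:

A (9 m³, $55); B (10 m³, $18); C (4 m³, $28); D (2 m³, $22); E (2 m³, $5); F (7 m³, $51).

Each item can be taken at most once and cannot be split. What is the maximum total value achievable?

$110

Check high-value combinations within 17 m³:
- A+C+D+E: volume 9+4+2+2=17, value 55+28+22+5=110
- C+D+E+F: volume 4+2+2+7=15, value 28+22+5+51=106
- A+F: volume 9+7=16, value 55+51=106
Best: $110.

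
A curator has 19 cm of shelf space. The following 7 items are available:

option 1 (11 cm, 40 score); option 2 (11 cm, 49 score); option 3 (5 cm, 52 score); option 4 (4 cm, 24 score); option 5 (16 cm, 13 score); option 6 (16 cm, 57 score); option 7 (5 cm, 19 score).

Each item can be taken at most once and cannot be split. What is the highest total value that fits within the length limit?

101 score

Check high-value combinations within 19 cm:
- option 2+option 3: length 11+5=16, value 49+52=101
- option 3+option 4+option 7: length 5+4+5=14, value 52+24+19=95
- option 1+option 3: length 11+5=16, value 40+52=92
- option 3+option 4: length 5+4=9, value 52+24=76
Best: 101 score.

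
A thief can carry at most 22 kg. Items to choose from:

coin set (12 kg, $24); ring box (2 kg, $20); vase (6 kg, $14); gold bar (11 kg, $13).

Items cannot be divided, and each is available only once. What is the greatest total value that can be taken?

$58

Check high-value combinations within 22 kg:
- coin set+ring box+vase: weight 12+2+6=20, value 24+20+14=58
- ring box+vase+gold bar: weight 2+6+11=19, value 20+14+13=47
- coin set+ring box: weight 12+2=14, value 24+20=44
- coin set+vase: weight 12+6=18, value 24+14=38
Best: $58.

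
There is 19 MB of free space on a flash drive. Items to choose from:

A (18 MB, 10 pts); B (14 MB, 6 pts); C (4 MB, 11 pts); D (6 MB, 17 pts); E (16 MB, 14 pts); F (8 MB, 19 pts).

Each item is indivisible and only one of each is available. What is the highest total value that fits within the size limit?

Check high-value combinations within 19 MB:
- C+D+F: size 4+6+8=18, value 11+17+19=47
- D+F: size 6+8=14, value 17+19=36
- C+F: size 4+8=12, value 11+19=30
Best: 47 pts.

47 pts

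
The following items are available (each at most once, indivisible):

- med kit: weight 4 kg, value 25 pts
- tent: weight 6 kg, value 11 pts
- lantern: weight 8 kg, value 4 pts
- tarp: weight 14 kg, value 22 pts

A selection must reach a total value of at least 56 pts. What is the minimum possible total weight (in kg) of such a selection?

24

Subsets with value ≥ 56, sorted by total weight:
- med kit+tent+tarp: weight 24, value 58
- med kit+tent+lantern+tarp: weight 32, value 62
Minimum weight: 24 kg.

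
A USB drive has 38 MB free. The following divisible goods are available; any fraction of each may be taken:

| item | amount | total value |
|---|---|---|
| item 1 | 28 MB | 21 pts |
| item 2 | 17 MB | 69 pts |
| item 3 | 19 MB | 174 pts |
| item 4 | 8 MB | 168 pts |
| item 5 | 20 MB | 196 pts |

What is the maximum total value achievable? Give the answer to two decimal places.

Take in order of value per unit:
- item 4 (168/8 per unit): all 8 → value 168, running total 168.00
- item 5 (196/20 per unit): all 20 → value 196, running total 364.00
- item 3 (174/19 per unit): 10 of 19 → value 10×174/19 = 91.5789, running total 455.58
Total 455.58.

455.58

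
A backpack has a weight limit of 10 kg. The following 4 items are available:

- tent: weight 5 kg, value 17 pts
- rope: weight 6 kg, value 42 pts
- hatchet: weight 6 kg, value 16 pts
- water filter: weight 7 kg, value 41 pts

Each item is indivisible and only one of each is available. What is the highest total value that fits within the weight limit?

42 pts

Check high-value combinations within 10 kg:
- rope: weight 6, value 42
- water filter: weight 7, value 41
- tent: weight 5, value 17
- hatchet: weight 6, value 16
Best: 42 pts.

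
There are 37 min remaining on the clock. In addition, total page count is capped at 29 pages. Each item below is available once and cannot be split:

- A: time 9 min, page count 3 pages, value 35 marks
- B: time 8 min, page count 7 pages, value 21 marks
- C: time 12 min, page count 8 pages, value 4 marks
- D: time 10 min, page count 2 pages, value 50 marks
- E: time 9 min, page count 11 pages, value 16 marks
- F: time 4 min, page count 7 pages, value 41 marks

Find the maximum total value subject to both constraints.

147 marks

Feasible sets respecting both limits:
- A+B+D+F: time 31, page count 19, value 147
- A+D+E+F: time 32, page count 23, value 142
- A+C+D+F: time 35, page count 20, value 130
- B+D+E+F: time 31, page count 27, value 128
Best: 147 marks.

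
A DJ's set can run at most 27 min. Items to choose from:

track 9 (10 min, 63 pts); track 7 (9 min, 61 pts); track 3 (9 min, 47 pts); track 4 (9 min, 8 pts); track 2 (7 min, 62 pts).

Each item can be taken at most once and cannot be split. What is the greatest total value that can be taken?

186 pts

Check high-value combinations within 27 min:
- track 9+track 7+track 2: duration 10+9+7=26, value 63+61+62=186
- track 9+track 3+track 2: duration 10+9+7=26, value 63+47+62=172
- track 7+track 3+track 2: duration 9+9+7=25, value 61+47+62=170
- track 9+track 4+track 2: duration 10+9+7=26, value 63+8+62=133
Best: 186 pts.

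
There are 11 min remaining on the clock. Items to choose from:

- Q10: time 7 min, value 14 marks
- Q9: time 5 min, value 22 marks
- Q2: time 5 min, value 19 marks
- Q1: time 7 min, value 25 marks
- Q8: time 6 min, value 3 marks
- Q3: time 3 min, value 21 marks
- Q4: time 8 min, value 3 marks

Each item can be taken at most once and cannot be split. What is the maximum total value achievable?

46 marks

This is a 0/1 knapsack; check combinations near the capacity.
- Q1+Q3: time 7+3=10, value 25+21=46
- Q9+Q3: time 5+3=8, value 22+21=43
- Q9+Q2: time 5+5=10, value 22+19=41
- Q2+Q3: time 5+3=8, value 19+21=40
Best: 46 marks.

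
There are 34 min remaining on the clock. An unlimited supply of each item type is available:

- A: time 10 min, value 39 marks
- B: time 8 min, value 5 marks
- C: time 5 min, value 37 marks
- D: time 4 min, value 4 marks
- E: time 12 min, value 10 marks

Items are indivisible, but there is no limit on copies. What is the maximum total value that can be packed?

226 marks

Best value-per-unit is C at 37/5; filling with it alone gives 6×37 = 222.
Optimal mix: 6×C + 1×D → time 34, value 226.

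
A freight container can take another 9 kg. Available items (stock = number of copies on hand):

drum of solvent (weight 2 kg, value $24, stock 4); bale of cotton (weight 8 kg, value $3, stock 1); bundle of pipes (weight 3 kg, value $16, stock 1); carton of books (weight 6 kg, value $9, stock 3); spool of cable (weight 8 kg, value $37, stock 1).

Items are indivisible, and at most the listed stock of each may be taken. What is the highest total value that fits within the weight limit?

$96

Best selections within weight 9 and stock limits:
- 4×drum of solvent: weight 8, value 96
- 3×drum of solvent + 1×bundle of pipes: weight 9, value 88
- 3×drum of solvent: weight 6, value 72
Best: $96.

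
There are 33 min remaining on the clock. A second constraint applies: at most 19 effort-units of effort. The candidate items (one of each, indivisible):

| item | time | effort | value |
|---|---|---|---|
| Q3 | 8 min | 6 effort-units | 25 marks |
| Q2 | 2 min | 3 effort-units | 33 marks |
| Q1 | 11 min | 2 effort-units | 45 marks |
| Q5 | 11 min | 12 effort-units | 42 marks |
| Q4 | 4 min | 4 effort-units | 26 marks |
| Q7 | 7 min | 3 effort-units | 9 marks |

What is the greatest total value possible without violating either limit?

138 marks

Feasible sets respecting both limits:
- Q3+Q2+Q1+Q4+Q7: time 32, effort 18, value 138
- Q3+Q2+Q1+Q4: time 25, effort 15, value 129
- Q2+Q1+Q5: time 24, effort 17, value 120
- Q1+Q5+Q4: time 26, effort 18, value 113
Best: 138 marks.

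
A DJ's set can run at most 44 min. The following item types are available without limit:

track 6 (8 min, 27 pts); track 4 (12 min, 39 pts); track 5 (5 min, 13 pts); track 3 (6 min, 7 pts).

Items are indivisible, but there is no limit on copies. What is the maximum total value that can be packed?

Best value-per-unit is track 6 at 27/8; filling with it alone gives 5×27 = 135.
Optimal mix: 4×track 6 + 1×track 4 → duration 44, value 147.

147 pts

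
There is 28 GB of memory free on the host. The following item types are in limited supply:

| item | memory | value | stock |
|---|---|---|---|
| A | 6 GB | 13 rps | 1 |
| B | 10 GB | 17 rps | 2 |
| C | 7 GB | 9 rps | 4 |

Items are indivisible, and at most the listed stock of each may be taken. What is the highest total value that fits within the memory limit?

Best selections within memory 28 and stock limits:
- 1×A + 2×B: memory 26, value 47
- 2×B + 1×C: memory 27, value 43
- 1×A + 3×C: memory 27, value 40
- 1×A + 1×B + 1×C: memory 23, value 39
Best: 47 rps.

47 rps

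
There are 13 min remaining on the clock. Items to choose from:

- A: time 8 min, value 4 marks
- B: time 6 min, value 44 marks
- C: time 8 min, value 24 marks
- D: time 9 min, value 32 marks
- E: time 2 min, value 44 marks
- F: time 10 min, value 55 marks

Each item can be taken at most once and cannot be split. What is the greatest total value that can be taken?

Check high-value combinations within 13 min:
- E+F: time 2+10=12, value 44+55=99
- B+E: time 6+2=8, value 44+44=88
- D+E: time 9+2=11, value 32+44=76
- C+E: time 8+2=10, value 24+44=68
- F: time 10, value 55
Best: 99 marks.

99 marks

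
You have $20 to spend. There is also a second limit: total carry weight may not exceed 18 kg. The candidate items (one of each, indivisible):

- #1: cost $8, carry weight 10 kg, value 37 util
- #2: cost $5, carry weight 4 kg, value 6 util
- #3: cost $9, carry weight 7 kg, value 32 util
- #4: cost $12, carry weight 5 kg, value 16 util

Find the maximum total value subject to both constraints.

Feasible sets respecting both limits:
- #1+#3: cost 17, carry weight 17, value 69
- #1+#4: cost 20, carry weight 15, value 53
- #1+#2: cost 13, carry weight 14, value 43
Best: 69 util.

69 util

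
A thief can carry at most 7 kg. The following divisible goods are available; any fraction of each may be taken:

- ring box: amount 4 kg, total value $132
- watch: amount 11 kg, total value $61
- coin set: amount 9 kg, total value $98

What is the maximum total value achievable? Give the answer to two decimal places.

164.67

Take in order of value per unit:
- ring box (132/4 per unit): all 4 → value 132, running total 132.00
- coin set (98/9 per unit): 3 of 9 → value 3×98/9 = 32.6667, running total 164.67
Total 164.67.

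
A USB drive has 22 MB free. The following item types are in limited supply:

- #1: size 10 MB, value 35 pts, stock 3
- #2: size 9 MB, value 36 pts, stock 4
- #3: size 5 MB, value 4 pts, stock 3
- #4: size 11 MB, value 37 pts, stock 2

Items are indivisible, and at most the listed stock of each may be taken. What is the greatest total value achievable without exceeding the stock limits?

74 pts

Best selections within size 22 and stock limits:
- 2×#4: size 22, value 74
- 1×#2 + 1×#4: size 20, value 73
Best: 74 pts.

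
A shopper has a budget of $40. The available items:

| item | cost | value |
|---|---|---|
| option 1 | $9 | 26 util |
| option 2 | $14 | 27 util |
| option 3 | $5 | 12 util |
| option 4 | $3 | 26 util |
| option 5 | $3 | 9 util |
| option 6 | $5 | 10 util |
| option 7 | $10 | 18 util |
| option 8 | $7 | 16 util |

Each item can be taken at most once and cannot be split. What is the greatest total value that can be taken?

This is a 0/1 knapsack; check combinations near the capacity.
- option 1+option 2+option 3+option 4+option 5+option 6: cost 9+14+5+3+3+5=39, value 26+27+12+26+9+10=110
- option 1+option 3+option 4+option 6+option 7+option 8: cost 9+5+3+5+10+7=39, value 26+12+26+10+18+16=108
- option 1+option 3+option 4+option 5+option 7+option 8: cost 9+5+3+3+10+7=37, value 26+12+26+9+18+16=107
- option 1+option 2+option 3+option 4+option 8: cost 9+14+5+3+7=38, value 26+27+12+26+16=107
Best: 110 util.

110 util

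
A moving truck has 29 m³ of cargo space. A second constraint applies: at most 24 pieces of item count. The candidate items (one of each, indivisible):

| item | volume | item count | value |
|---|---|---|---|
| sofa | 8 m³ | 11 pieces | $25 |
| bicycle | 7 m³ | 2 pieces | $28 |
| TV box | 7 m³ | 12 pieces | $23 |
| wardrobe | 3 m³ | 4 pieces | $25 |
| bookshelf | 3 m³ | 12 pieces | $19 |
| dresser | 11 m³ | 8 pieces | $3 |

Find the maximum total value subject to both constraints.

Feasible sets respecting both limits:
- sofa+bicycle+wardrobe: volume 18, item count 17, value 78
- bicycle+TV box+wardrobe: volume 17, item count 18, value 76
- bicycle+wardrobe+bookshelf: volume 13, item count 18, value 72
- sofa+bicycle+dresser: volume 26, item count 21, value 56
Best: $78.

$78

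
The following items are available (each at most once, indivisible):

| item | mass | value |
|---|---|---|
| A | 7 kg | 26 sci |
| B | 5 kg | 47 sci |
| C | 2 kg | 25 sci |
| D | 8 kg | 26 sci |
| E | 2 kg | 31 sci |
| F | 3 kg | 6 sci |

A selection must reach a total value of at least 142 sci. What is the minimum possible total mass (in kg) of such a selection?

24

Subsets with value ≥ 142, sorted by total mass:
- A+B+C+D+E: mass 24, value 155
- A+B+C+D+E+F: mass 27, value 161
Minimum mass: 24 kg.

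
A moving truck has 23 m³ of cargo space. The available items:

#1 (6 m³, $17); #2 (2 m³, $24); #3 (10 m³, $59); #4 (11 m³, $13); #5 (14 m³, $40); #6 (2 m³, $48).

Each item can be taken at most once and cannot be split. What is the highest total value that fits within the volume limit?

Check high-value combinations within 23 m³:
- #1+#2+#3+#6: volume 6+2+10+2=20, value 17+24+59+48=148
- #2+#3+#6: volume 2+10+2=14, value 24+59+48=131
- #1+#3+#6: volume 6+10+2=18, value 17+59+48=124
Best: $148.

$148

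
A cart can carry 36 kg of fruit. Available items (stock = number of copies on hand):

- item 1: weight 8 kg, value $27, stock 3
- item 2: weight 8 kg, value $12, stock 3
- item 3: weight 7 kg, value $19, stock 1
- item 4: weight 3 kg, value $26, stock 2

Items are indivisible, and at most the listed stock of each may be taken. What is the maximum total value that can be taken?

$133

Top feasible selections:
- 3×item 1 + 2×item 4: weight 30, value 133
- 3×item 1 + 1×item 3 + 1×item 4: weight 34, value 126
- 2×item 1 + 1×item 3 + 2×item 4: weight 29, value 125
Best: $133.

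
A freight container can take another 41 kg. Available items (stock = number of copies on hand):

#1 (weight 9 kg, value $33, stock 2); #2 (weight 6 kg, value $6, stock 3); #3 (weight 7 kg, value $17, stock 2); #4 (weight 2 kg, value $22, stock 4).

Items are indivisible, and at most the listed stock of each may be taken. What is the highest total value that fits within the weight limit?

$188

Best selections within weight 41 and stock limits:
- 2×#1 + 2×#3 + 4×#4: weight 40, value 188
- 2×#1 + 1×#2 + 1×#3 + 4×#4: weight 39, value 177
- 2×#1 + 1×#3 + 4×#4: weight 33, value 171
- 2×#1 + 2×#3 + 3×#4: weight 38, value 166
Best: $188.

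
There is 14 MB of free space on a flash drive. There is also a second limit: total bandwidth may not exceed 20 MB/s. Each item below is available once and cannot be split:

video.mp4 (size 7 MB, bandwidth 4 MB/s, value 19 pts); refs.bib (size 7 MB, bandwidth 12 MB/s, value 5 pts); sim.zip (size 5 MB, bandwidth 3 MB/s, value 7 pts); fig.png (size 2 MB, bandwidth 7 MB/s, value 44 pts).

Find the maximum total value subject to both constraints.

70 pts

Feasible sets respecting both limits:
- video.mp4+sim.zip+fig.png: size 14, bandwidth 14, value 70
- video.mp4+fig.png: size 9, bandwidth 11, value 63
- sim.zip+fig.png: size 7, bandwidth 10, value 51
Best: 70 pts.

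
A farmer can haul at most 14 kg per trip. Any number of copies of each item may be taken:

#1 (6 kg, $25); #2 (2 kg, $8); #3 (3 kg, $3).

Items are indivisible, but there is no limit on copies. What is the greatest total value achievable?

Best value-per-unit is #1 at 25/6; filling with it alone gives 2×25 = 50.
Optimal mix: 2×#1 + 1×#2 → weight 14, value 58.

$58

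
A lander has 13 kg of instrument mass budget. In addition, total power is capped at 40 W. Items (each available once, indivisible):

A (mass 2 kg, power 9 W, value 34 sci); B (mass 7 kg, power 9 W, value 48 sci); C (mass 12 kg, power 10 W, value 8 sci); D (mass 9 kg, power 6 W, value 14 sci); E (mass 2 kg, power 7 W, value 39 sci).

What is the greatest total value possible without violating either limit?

Feasible sets respecting both limits:
- A+B+E: mass 11, power 25, value 121
- B+E: mass 9, power 16, value 87
- A+D+E: mass 13, power 22, value 87
- A+B: mass 9, power 18, value 82
Best: 121 sci.

121 sci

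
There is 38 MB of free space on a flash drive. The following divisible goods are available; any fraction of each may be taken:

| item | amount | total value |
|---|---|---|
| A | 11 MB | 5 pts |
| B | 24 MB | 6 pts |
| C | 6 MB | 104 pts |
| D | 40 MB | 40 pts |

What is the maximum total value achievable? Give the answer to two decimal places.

136.00

Take in order of value per unit:
- C (104/6 per unit): all 6 → value 104, running total 104.00
- D (40/40 per unit): 32 of 40 → value 32×40/40 = 32.0000, running total 136.00
Total 136.00.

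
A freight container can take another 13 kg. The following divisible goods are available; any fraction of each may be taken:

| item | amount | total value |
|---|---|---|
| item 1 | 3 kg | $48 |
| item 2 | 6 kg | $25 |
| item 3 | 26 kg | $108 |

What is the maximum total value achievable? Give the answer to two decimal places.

Take in order of value per unit:
- item 1 (48/3 per unit): all 3 → value 48, running total 48.00
- item 2 (25/6 per unit): all 6 → value 25, running total 73.00
- item 3 (108/26 per unit): 4 of 26 → value 4×108/26 = 16.6154, running total 89.62
Total 89.62.

89.62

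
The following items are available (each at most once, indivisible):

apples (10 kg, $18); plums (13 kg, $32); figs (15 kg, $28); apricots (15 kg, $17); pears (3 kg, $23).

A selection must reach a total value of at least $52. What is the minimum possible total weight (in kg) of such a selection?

Subsets with value ≥ 52, sorted by total weight:
- plums+pears: weight 16, value 55
- apples+plums+pears: weight 26, value 73
- apples+figs+pears: weight 28, value 69
- plums+figs: weight 28, value 60
Minimum weight: 16 kg.

16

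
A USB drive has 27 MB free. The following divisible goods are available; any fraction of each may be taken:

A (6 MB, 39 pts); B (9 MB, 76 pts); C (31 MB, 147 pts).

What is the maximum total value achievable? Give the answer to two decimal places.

171.90

Take in order of value per unit:
- B (76/9 per unit): all 9 → value 76, running total 76.00
- A (39/6 per unit): all 6 → value 39, running total 115.00
- C (147/31 per unit): 12 of 31 → value 12×147/31 = 56.9032, running total 171.90
Total 171.90.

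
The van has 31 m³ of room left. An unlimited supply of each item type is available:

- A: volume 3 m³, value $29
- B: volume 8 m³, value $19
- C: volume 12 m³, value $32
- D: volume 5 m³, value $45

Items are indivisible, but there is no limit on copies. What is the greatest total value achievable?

$293

Best value-per-unit is A at 29/3; filling with it alone gives 10×29 = 290.
Optimal mix: 7×A + 2×D → volume 31, value 293.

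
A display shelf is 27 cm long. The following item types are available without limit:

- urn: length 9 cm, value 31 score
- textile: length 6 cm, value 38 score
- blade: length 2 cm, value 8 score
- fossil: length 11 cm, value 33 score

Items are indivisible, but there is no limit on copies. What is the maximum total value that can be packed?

160 score

Best value-per-unit is textile at 38/6; filling with it alone gives 4×38 = 152.
Optimal mix: 4×textile + 1×blade → length 26, value 160.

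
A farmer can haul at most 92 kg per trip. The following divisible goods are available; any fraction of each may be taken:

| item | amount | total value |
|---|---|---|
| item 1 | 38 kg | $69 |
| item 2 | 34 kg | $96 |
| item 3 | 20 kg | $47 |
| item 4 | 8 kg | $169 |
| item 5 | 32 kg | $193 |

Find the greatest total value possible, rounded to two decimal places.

500.30

Take in order of value per unit:
- item 4 (169/8 per unit): all 8 → value 169, running total 169.00
- item 5 (193/32 per unit): all 32 → value 193, running total 362.00
- item 2 (96/34 per unit): all 34 → value 96, running total 458.00
- item 3 (47/20 per unit): 18 of 20 → value 18×47/20 = 42.3000, running total 500.30
Total 500.30.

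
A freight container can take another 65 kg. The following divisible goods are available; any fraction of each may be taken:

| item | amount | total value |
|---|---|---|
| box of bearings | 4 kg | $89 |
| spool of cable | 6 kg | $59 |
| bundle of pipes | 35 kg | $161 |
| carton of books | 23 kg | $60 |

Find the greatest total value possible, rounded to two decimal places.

Take in order of value per unit:
- box of bearings (89/4 per unit): all 4 → value 89, running total 89.00
- spool of cable (59/6 per unit): all 6 → value 59, running total 148.00
- bundle of pipes (161/35 per unit): all 35 → value 161, running total 309.00
- carton of books (60/23 per unit): 20 of 23 → value 20×60/23 = 52.1739, running total 361.17
Total 361.17.

361.17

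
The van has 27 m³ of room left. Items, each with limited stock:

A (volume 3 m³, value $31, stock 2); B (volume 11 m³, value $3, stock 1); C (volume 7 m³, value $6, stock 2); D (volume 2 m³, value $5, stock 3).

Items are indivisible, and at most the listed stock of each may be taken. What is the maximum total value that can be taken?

$89

Best selections within volume 27 and stock limits:
- 2×A + 2×C + 3×D: volume 26, value 89
- 2×A + 2×C + 2×D: volume 24, value 84
- 2×A + 1×C + 3×D: volume 19, value 83
Best: $89.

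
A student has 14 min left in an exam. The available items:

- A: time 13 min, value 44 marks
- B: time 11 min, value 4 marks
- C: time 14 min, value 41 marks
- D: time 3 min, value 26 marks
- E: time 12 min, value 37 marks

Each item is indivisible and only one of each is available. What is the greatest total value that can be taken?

44 marks

This is a 0/1 knapsack; check combinations near the capacity.
- A: time 13, value 44
- C: time 14, value 41
- E: time 12, value 37
- B+D: time 11+3=14, value 4+26=30
Best: 44 marks.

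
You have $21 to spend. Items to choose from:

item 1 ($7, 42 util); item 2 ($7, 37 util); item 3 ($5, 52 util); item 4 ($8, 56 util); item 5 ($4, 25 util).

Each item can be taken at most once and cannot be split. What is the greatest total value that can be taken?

150 util

Check high-value combinations within $21:
- item 1+item 3+item 4: cost 7+5+8=20, value 42+52+56=150
- item 2+item 3+item 4: cost 7+5+8=20, value 37+52+56=145
- item 3+item 4+item 5: cost 5+8+4=17, value 52+56+25=133
- item 1+item 2+item 3: cost 7+7+5=19, value 42+37+52=131
- item 1+item 4+item 5: cost 7+8+4=19, value 42+56+25=123
Best: 150 util.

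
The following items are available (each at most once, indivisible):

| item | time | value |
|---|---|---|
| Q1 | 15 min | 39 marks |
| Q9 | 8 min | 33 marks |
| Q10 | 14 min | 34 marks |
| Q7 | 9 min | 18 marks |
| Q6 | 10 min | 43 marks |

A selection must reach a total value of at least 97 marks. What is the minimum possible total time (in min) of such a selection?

32

Subsets with value ≥ 97, sorted by total time:
- Q9+Q10+Q6: time 32, value 110
- Q1+Q9+Q6: time 33, value 115
Minimum time: 32 min.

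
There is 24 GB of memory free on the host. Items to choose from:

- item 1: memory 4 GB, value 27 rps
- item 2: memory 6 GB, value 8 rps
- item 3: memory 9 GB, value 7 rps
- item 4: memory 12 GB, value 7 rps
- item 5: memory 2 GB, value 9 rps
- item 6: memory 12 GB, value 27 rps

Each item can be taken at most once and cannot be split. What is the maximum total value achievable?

This is a 0/1 knapsack; check combinations near the capacity.
- item 1+item 2+item 5+item 6: memory 4+6+2+12=24, value 27+8+9+27=71
- item 1+item 5+item 6: memory 4+2+12=18, value 27+9+27=63
- item 1+item 2+item 6: memory 4+6+12=22, value 27+8+27=62
Best: 71 rps.

71 rps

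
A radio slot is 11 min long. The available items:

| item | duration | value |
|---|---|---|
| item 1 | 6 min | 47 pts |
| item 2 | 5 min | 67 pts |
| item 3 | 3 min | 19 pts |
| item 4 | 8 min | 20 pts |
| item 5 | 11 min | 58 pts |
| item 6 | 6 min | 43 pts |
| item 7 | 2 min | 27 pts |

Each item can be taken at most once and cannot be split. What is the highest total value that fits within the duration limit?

114 pts

This is a 0/1 knapsack; check combinations near the capacity.
- item 1+item 2: duration 6+5=11, value 47+67=114
- item 2+item 3+item 7: duration 5+3+2=10, value 67+19+27=113
- item 2+item 6: duration 5+6=11, value 67+43=110
- item 2+item 7: duration 5+2=7, value 67+27=94
Best: 114 pts.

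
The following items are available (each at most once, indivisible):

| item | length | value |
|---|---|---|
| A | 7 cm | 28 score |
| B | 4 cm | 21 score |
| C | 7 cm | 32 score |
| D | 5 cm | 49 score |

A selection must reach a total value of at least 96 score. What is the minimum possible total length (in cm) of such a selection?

Subsets with value ≥ 96, sorted by total length:
- B+C+D: length 16, value 102
- A+B+D: length 16, value 98
Minimum length: 16 cm.

16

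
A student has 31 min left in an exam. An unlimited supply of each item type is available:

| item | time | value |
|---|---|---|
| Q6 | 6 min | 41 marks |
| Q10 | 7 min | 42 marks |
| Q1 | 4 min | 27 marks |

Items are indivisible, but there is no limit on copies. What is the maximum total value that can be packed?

Best value-per-unit is Q6 at 41/6; filling with it alone gives 5×41 = 205.
Optimal mix: 4×Q6 + 1×Q10 → time 31, value 206.

206 marks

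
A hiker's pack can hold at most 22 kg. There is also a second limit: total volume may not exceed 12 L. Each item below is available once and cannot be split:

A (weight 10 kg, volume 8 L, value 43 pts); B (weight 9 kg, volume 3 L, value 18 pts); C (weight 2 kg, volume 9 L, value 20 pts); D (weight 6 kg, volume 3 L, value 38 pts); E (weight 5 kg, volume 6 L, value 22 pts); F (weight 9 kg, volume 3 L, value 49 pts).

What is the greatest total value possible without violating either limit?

Feasible sets respecting both limits:
- D+E+F: weight 20, volume 12, value 109
- A+F: weight 19, volume 11, value 92
- D+F: weight 15, volume 6, value 87
- A+D: weight 16, volume 11, value 81
Best: 109 pts.

109 pts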